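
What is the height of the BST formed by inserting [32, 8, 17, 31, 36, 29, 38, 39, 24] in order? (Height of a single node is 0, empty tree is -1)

Insertion order: [32, 8, 17, 31, 36, 29, 38, 39, 24]
Tree (level-order array): [32, 8, 36, None, 17, None, 38, None, 31, None, 39, 29, None, None, None, 24]
Compute height bottom-up (empty subtree = -1):
  height(24) = 1 + max(-1, -1) = 0
  height(29) = 1 + max(0, -1) = 1
  height(31) = 1 + max(1, -1) = 2
  height(17) = 1 + max(-1, 2) = 3
  height(8) = 1 + max(-1, 3) = 4
  height(39) = 1 + max(-1, -1) = 0
  height(38) = 1 + max(-1, 0) = 1
  height(36) = 1 + max(-1, 1) = 2
  height(32) = 1 + max(4, 2) = 5
Height = 5


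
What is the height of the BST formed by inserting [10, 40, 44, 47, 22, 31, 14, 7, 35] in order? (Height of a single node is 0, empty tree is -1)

Insertion order: [10, 40, 44, 47, 22, 31, 14, 7, 35]
Tree (level-order array): [10, 7, 40, None, None, 22, 44, 14, 31, None, 47, None, None, None, 35]
Compute height bottom-up (empty subtree = -1):
  height(7) = 1 + max(-1, -1) = 0
  height(14) = 1 + max(-1, -1) = 0
  height(35) = 1 + max(-1, -1) = 0
  height(31) = 1 + max(-1, 0) = 1
  height(22) = 1 + max(0, 1) = 2
  height(47) = 1 + max(-1, -1) = 0
  height(44) = 1 + max(-1, 0) = 1
  height(40) = 1 + max(2, 1) = 3
  height(10) = 1 + max(0, 3) = 4
Height = 4


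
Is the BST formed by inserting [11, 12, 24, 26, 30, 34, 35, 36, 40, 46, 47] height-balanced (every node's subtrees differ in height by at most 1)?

Tree (level-order array): [11, None, 12, None, 24, None, 26, None, 30, None, 34, None, 35, None, 36, None, 40, None, 46, None, 47]
Definition: a tree is height-balanced if, at every node, |h(left) - h(right)| <= 1 (empty subtree has height -1).
Bottom-up per-node check:
  node 47: h_left=-1, h_right=-1, diff=0 [OK], height=0
  node 46: h_left=-1, h_right=0, diff=1 [OK], height=1
  node 40: h_left=-1, h_right=1, diff=2 [FAIL (|-1-1|=2 > 1)], height=2
  node 36: h_left=-1, h_right=2, diff=3 [FAIL (|-1-2|=3 > 1)], height=3
  node 35: h_left=-1, h_right=3, diff=4 [FAIL (|-1-3|=4 > 1)], height=4
  node 34: h_left=-1, h_right=4, diff=5 [FAIL (|-1-4|=5 > 1)], height=5
  node 30: h_left=-1, h_right=5, diff=6 [FAIL (|-1-5|=6 > 1)], height=6
  node 26: h_left=-1, h_right=6, diff=7 [FAIL (|-1-6|=7 > 1)], height=7
  node 24: h_left=-1, h_right=7, diff=8 [FAIL (|-1-7|=8 > 1)], height=8
  node 12: h_left=-1, h_right=8, diff=9 [FAIL (|-1-8|=9 > 1)], height=9
  node 11: h_left=-1, h_right=9, diff=10 [FAIL (|-1-9|=10 > 1)], height=10
Node 40 violates the condition: |-1 - 1| = 2 > 1.
Result: Not balanced


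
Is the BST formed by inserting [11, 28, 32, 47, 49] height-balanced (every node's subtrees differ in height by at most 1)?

Tree (level-order array): [11, None, 28, None, 32, None, 47, None, 49]
Definition: a tree is height-balanced if, at every node, |h(left) - h(right)| <= 1 (empty subtree has height -1).
Bottom-up per-node check:
  node 49: h_left=-1, h_right=-1, diff=0 [OK], height=0
  node 47: h_left=-1, h_right=0, diff=1 [OK], height=1
  node 32: h_left=-1, h_right=1, diff=2 [FAIL (|-1-1|=2 > 1)], height=2
  node 28: h_left=-1, h_right=2, diff=3 [FAIL (|-1-2|=3 > 1)], height=3
  node 11: h_left=-1, h_right=3, diff=4 [FAIL (|-1-3|=4 > 1)], height=4
Node 32 violates the condition: |-1 - 1| = 2 > 1.
Result: Not balanced


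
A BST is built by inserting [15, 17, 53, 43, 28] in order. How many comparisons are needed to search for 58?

Search path for 58: 15 -> 17 -> 53
Found: False
Comparisons: 3


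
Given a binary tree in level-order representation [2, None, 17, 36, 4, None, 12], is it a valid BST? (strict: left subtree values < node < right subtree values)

Level-order array: [2, None, 17, 36, 4, None, 12]
Validate using subtree bounds (lo, hi): at each node, require lo < value < hi,
then recurse left with hi=value and right with lo=value.
Preorder trace (stopping at first violation):
  at node 2 with bounds (-inf, +inf): OK
  at node 17 with bounds (2, +inf): OK
  at node 36 with bounds (2, 17): VIOLATION
Node 36 violates its bound: not (2 < 36 < 17).
Result: Not a valid BST


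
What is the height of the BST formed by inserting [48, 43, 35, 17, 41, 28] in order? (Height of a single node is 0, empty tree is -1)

Insertion order: [48, 43, 35, 17, 41, 28]
Tree (level-order array): [48, 43, None, 35, None, 17, 41, None, 28]
Compute height bottom-up (empty subtree = -1):
  height(28) = 1 + max(-1, -1) = 0
  height(17) = 1 + max(-1, 0) = 1
  height(41) = 1 + max(-1, -1) = 0
  height(35) = 1 + max(1, 0) = 2
  height(43) = 1 + max(2, -1) = 3
  height(48) = 1 + max(3, -1) = 4
Height = 4


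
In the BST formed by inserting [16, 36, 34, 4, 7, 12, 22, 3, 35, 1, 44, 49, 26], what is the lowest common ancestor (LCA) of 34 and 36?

Tree insertion order: [16, 36, 34, 4, 7, 12, 22, 3, 35, 1, 44, 49, 26]
Tree (level-order array): [16, 4, 36, 3, 7, 34, 44, 1, None, None, 12, 22, 35, None, 49, None, None, None, None, None, 26]
In a BST, the LCA of p=34, q=36 is the first node v on the
root-to-leaf path with p <= v <= q (go left if both < v, right if both > v).
Walk from root:
  at 16: both 34 and 36 > 16, go right
  at 36: 34 <= 36 <= 36, this is the LCA
LCA = 36


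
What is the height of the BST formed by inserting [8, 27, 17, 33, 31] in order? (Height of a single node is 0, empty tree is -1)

Insertion order: [8, 27, 17, 33, 31]
Tree (level-order array): [8, None, 27, 17, 33, None, None, 31]
Compute height bottom-up (empty subtree = -1):
  height(17) = 1 + max(-1, -1) = 0
  height(31) = 1 + max(-1, -1) = 0
  height(33) = 1 + max(0, -1) = 1
  height(27) = 1 + max(0, 1) = 2
  height(8) = 1 + max(-1, 2) = 3
Height = 3


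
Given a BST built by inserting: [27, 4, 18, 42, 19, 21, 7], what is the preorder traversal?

Tree insertion order: [27, 4, 18, 42, 19, 21, 7]
Tree (level-order array): [27, 4, 42, None, 18, None, None, 7, 19, None, None, None, 21]
Preorder traversal: [27, 4, 18, 7, 19, 21, 42]


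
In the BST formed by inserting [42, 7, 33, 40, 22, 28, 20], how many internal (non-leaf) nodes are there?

Tree built from: [42, 7, 33, 40, 22, 28, 20]
Tree (level-order array): [42, 7, None, None, 33, 22, 40, 20, 28]
Rule: An internal node has at least one child.
Per-node child counts:
  node 42: 1 child(ren)
  node 7: 1 child(ren)
  node 33: 2 child(ren)
  node 22: 2 child(ren)
  node 20: 0 child(ren)
  node 28: 0 child(ren)
  node 40: 0 child(ren)
Matching nodes: [42, 7, 33, 22]
Count of internal (non-leaf) nodes: 4


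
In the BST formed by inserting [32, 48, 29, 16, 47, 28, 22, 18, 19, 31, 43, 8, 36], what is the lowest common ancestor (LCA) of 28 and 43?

Tree insertion order: [32, 48, 29, 16, 47, 28, 22, 18, 19, 31, 43, 8, 36]
Tree (level-order array): [32, 29, 48, 16, 31, 47, None, 8, 28, None, None, 43, None, None, None, 22, None, 36, None, 18, None, None, None, None, 19]
In a BST, the LCA of p=28, q=43 is the first node v on the
root-to-leaf path with p <= v <= q (go left if both < v, right if both > v).
Walk from root:
  at 32: 28 <= 32 <= 43, this is the LCA
LCA = 32


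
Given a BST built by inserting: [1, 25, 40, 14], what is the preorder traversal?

Tree insertion order: [1, 25, 40, 14]
Tree (level-order array): [1, None, 25, 14, 40]
Preorder traversal: [1, 25, 14, 40]


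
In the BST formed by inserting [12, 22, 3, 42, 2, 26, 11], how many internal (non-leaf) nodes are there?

Tree built from: [12, 22, 3, 42, 2, 26, 11]
Tree (level-order array): [12, 3, 22, 2, 11, None, 42, None, None, None, None, 26]
Rule: An internal node has at least one child.
Per-node child counts:
  node 12: 2 child(ren)
  node 3: 2 child(ren)
  node 2: 0 child(ren)
  node 11: 0 child(ren)
  node 22: 1 child(ren)
  node 42: 1 child(ren)
  node 26: 0 child(ren)
Matching nodes: [12, 3, 22, 42]
Count of internal (non-leaf) nodes: 4


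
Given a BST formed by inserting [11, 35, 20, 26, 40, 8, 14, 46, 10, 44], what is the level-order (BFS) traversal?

Tree insertion order: [11, 35, 20, 26, 40, 8, 14, 46, 10, 44]
Tree (level-order array): [11, 8, 35, None, 10, 20, 40, None, None, 14, 26, None, 46, None, None, None, None, 44]
BFS from the root, enqueuing left then right child of each popped node:
  queue [11] -> pop 11, enqueue [8, 35], visited so far: [11]
  queue [8, 35] -> pop 8, enqueue [10], visited so far: [11, 8]
  queue [35, 10] -> pop 35, enqueue [20, 40], visited so far: [11, 8, 35]
  queue [10, 20, 40] -> pop 10, enqueue [none], visited so far: [11, 8, 35, 10]
  queue [20, 40] -> pop 20, enqueue [14, 26], visited so far: [11, 8, 35, 10, 20]
  queue [40, 14, 26] -> pop 40, enqueue [46], visited so far: [11, 8, 35, 10, 20, 40]
  queue [14, 26, 46] -> pop 14, enqueue [none], visited so far: [11, 8, 35, 10, 20, 40, 14]
  queue [26, 46] -> pop 26, enqueue [none], visited so far: [11, 8, 35, 10, 20, 40, 14, 26]
  queue [46] -> pop 46, enqueue [44], visited so far: [11, 8, 35, 10, 20, 40, 14, 26, 46]
  queue [44] -> pop 44, enqueue [none], visited so far: [11, 8, 35, 10, 20, 40, 14, 26, 46, 44]
Result: [11, 8, 35, 10, 20, 40, 14, 26, 46, 44]


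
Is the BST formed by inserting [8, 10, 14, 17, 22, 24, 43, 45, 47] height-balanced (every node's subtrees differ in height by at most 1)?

Tree (level-order array): [8, None, 10, None, 14, None, 17, None, 22, None, 24, None, 43, None, 45, None, 47]
Definition: a tree is height-balanced if, at every node, |h(left) - h(right)| <= 1 (empty subtree has height -1).
Bottom-up per-node check:
  node 47: h_left=-1, h_right=-1, diff=0 [OK], height=0
  node 45: h_left=-1, h_right=0, diff=1 [OK], height=1
  node 43: h_left=-1, h_right=1, diff=2 [FAIL (|-1-1|=2 > 1)], height=2
  node 24: h_left=-1, h_right=2, diff=3 [FAIL (|-1-2|=3 > 1)], height=3
  node 22: h_left=-1, h_right=3, diff=4 [FAIL (|-1-3|=4 > 1)], height=4
  node 17: h_left=-1, h_right=4, diff=5 [FAIL (|-1-4|=5 > 1)], height=5
  node 14: h_left=-1, h_right=5, diff=6 [FAIL (|-1-5|=6 > 1)], height=6
  node 10: h_left=-1, h_right=6, diff=7 [FAIL (|-1-6|=7 > 1)], height=7
  node 8: h_left=-1, h_right=7, diff=8 [FAIL (|-1-7|=8 > 1)], height=8
Node 43 violates the condition: |-1 - 1| = 2 > 1.
Result: Not balanced


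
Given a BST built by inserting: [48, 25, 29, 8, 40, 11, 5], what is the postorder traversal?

Tree insertion order: [48, 25, 29, 8, 40, 11, 5]
Tree (level-order array): [48, 25, None, 8, 29, 5, 11, None, 40]
Postorder traversal: [5, 11, 8, 40, 29, 25, 48]


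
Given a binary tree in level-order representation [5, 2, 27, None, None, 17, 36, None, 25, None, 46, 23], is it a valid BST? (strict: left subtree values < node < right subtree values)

Level-order array: [5, 2, 27, None, None, 17, 36, None, 25, None, 46, 23]
Validate using subtree bounds (lo, hi): at each node, require lo < value < hi,
then recurse left with hi=value and right with lo=value.
Preorder trace (stopping at first violation):
  at node 5 with bounds (-inf, +inf): OK
  at node 2 with bounds (-inf, 5): OK
  at node 27 with bounds (5, +inf): OK
  at node 17 with bounds (5, 27): OK
  at node 25 with bounds (17, 27): OK
  at node 23 with bounds (17, 25): OK
  at node 36 with bounds (27, +inf): OK
  at node 46 with bounds (36, +inf): OK
No violation found at any node.
Result: Valid BST


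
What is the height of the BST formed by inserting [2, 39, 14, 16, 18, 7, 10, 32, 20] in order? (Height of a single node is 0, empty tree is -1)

Insertion order: [2, 39, 14, 16, 18, 7, 10, 32, 20]
Tree (level-order array): [2, None, 39, 14, None, 7, 16, None, 10, None, 18, None, None, None, 32, 20]
Compute height bottom-up (empty subtree = -1):
  height(10) = 1 + max(-1, -1) = 0
  height(7) = 1 + max(-1, 0) = 1
  height(20) = 1 + max(-1, -1) = 0
  height(32) = 1 + max(0, -1) = 1
  height(18) = 1 + max(-1, 1) = 2
  height(16) = 1 + max(-1, 2) = 3
  height(14) = 1 + max(1, 3) = 4
  height(39) = 1 + max(4, -1) = 5
  height(2) = 1 + max(-1, 5) = 6
Height = 6


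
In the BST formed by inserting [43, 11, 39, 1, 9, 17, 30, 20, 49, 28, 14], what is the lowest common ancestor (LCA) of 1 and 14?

Tree insertion order: [43, 11, 39, 1, 9, 17, 30, 20, 49, 28, 14]
Tree (level-order array): [43, 11, 49, 1, 39, None, None, None, 9, 17, None, None, None, 14, 30, None, None, 20, None, None, 28]
In a BST, the LCA of p=1, q=14 is the first node v on the
root-to-leaf path with p <= v <= q (go left if both < v, right if both > v).
Walk from root:
  at 43: both 1 and 14 < 43, go left
  at 11: 1 <= 11 <= 14, this is the LCA
LCA = 11


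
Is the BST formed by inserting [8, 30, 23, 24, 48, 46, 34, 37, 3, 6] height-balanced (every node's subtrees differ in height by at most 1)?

Tree (level-order array): [8, 3, 30, None, 6, 23, 48, None, None, None, 24, 46, None, None, None, 34, None, None, 37]
Definition: a tree is height-balanced if, at every node, |h(left) - h(right)| <= 1 (empty subtree has height -1).
Bottom-up per-node check:
  node 6: h_left=-1, h_right=-1, diff=0 [OK], height=0
  node 3: h_left=-1, h_right=0, diff=1 [OK], height=1
  node 24: h_left=-1, h_right=-1, diff=0 [OK], height=0
  node 23: h_left=-1, h_right=0, diff=1 [OK], height=1
  node 37: h_left=-1, h_right=-1, diff=0 [OK], height=0
  node 34: h_left=-1, h_right=0, diff=1 [OK], height=1
  node 46: h_left=1, h_right=-1, diff=2 [FAIL (|1--1|=2 > 1)], height=2
  node 48: h_left=2, h_right=-1, diff=3 [FAIL (|2--1|=3 > 1)], height=3
  node 30: h_left=1, h_right=3, diff=2 [FAIL (|1-3|=2 > 1)], height=4
  node 8: h_left=1, h_right=4, diff=3 [FAIL (|1-4|=3 > 1)], height=5
Node 46 violates the condition: |1 - -1| = 2 > 1.
Result: Not balanced


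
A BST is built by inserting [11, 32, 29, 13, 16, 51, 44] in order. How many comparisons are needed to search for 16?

Search path for 16: 11 -> 32 -> 29 -> 13 -> 16
Found: True
Comparisons: 5


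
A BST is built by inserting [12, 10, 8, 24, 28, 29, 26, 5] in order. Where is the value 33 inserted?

Starting tree (level order): [12, 10, 24, 8, None, None, 28, 5, None, 26, 29]
Insertion path: 12 -> 24 -> 28 -> 29
Result: insert 33 as right child of 29
Final tree (level order): [12, 10, 24, 8, None, None, 28, 5, None, 26, 29, None, None, None, None, None, 33]


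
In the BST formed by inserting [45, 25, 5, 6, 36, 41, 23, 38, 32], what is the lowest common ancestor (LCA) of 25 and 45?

Tree insertion order: [45, 25, 5, 6, 36, 41, 23, 38, 32]
Tree (level-order array): [45, 25, None, 5, 36, None, 6, 32, 41, None, 23, None, None, 38]
In a BST, the LCA of p=25, q=45 is the first node v on the
root-to-leaf path with p <= v <= q (go left if both < v, right if both > v).
Walk from root:
  at 45: 25 <= 45 <= 45, this is the LCA
LCA = 45


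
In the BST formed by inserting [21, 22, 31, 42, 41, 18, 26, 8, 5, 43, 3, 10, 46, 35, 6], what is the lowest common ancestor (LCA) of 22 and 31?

Tree insertion order: [21, 22, 31, 42, 41, 18, 26, 8, 5, 43, 3, 10, 46, 35, 6]
Tree (level-order array): [21, 18, 22, 8, None, None, 31, 5, 10, 26, 42, 3, 6, None, None, None, None, 41, 43, None, None, None, None, 35, None, None, 46]
In a BST, the LCA of p=22, q=31 is the first node v on the
root-to-leaf path with p <= v <= q (go left if both < v, right if both > v).
Walk from root:
  at 21: both 22 and 31 > 21, go right
  at 22: 22 <= 22 <= 31, this is the LCA
LCA = 22


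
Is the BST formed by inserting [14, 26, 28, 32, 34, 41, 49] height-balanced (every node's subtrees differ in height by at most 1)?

Tree (level-order array): [14, None, 26, None, 28, None, 32, None, 34, None, 41, None, 49]
Definition: a tree is height-balanced if, at every node, |h(left) - h(right)| <= 1 (empty subtree has height -1).
Bottom-up per-node check:
  node 49: h_left=-1, h_right=-1, diff=0 [OK], height=0
  node 41: h_left=-1, h_right=0, diff=1 [OK], height=1
  node 34: h_left=-1, h_right=1, diff=2 [FAIL (|-1-1|=2 > 1)], height=2
  node 32: h_left=-1, h_right=2, diff=3 [FAIL (|-1-2|=3 > 1)], height=3
  node 28: h_left=-1, h_right=3, diff=4 [FAIL (|-1-3|=4 > 1)], height=4
  node 26: h_left=-1, h_right=4, diff=5 [FAIL (|-1-4|=5 > 1)], height=5
  node 14: h_left=-1, h_right=5, diff=6 [FAIL (|-1-5|=6 > 1)], height=6
Node 34 violates the condition: |-1 - 1| = 2 > 1.
Result: Not balanced


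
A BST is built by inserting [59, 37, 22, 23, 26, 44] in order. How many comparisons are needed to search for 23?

Search path for 23: 59 -> 37 -> 22 -> 23
Found: True
Comparisons: 4


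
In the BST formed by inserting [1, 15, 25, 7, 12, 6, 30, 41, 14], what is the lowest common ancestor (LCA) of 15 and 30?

Tree insertion order: [1, 15, 25, 7, 12, 6, 30, 41, 14]
Tree (level-order array): [1, None, 15, 7, 25, 6, 12, None, 30, None, None, None, 14, None, 41]
In a BST, the LCA of p=15, q=30 is the first node v on the
root-to-leaf path with p <= v <= q (go left if both < v, right if both > v).
Walk from root:
  at 1: both 15 and 30 > 1, go right
  at 15: 15 <= 15 <= 30, this is the LCA
LCA = 15


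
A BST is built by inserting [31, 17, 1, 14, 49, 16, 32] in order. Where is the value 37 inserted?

Starting tree (level order): [31, 17, 49, 1, None, 32, None, None, 14, None, None, None, 16]
Insertion path: 31 -> 49 -> 32
Result: insert 37 as right child of 32
Final tree (level order): [31, 17, 49, 1, None, 32, None, None, 14, None, 37, None, 16]


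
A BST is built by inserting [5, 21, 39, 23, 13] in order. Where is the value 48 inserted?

Starting tree (level order): [5, None, 21, 13, 39, None, None, 23]
Insertion path: 5 -> 21 -> 39
Result: insert 48 as right child of 39
Final tree (level order): [5, None, 21, 13, 39, None, None, 23, 48]


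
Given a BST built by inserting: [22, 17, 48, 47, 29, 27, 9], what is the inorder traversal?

Tree insertion order: [22, 17, 48, 47, 29, 27, 9]
Tree (level-order array): [22, 17, 48, 9, None, 47, None, None, None, 29, None, 27]
Inorder traversal: [9, 17, 22, 27, 29, 47, 48]


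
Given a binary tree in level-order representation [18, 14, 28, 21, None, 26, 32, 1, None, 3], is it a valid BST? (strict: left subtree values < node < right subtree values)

Level-order array: [18, 14, 28, 21, None, 26, 32, 1, None, 3]
Validate using subtree bounds (lo, hi): at each node, require lo < value < hi,
then recurse left with hi=value and right with lo=value.
Preorder trace (stopping at first violation):
  at node 18 with bounds (-inf, +inf): OK
  at node 14 with bounds (-inf, 18): OK
  at node 21 with bounds (-inf, 14): VIOLATION
Node 21 violates its bound: not (-inf < 21 < 14).
Result: Not a valid BST


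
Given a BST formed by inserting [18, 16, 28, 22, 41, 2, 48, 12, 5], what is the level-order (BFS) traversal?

Tree insertion order: [18, 16, 28, 22, 41, 2, 48, 12, 5]
Tree (level-order array): [18, 16, 28, 2, None, 22, 41, None, 12, None, None, None, 48, 5]
BFS from the root, enqueuing left then right child of each popped node:
  queue [18] -> pop 18, enqueue [16, 28], visited so far: [18]
  queue [16, 28] -> pop 16, enqueue [2], visited so far: [18, 16]
  queue [28, 2] -> pop 28, enqueue [22, 41], visited so far: [18, 16, 28]
  queue [2, 22, 41] -> pop 2, enqueue [12], visited so far: [18, 16, 28, 2]
  queue [22, 41, 12] -> pop 22, enqueue [none], visited so far: [18, 16, 28, 2, 22]
  queue [41, 12] -> pop 41, enqueue [48], visited so far: [18, 16, 28, 2, 22, 41]
  queue [12, 48] -> pop 12, enqueue [5], visited so far: [18, 16, 28, 2, 22, 41, 12]
  queue [48, 5] -> pop 48, enqueue [none], visited so far: [18, 16, 28, 2, 22, 41, 12, 48]
  queue [5] -> pop 5, enqueue [none], visited so far: [18, 16, 28, 2, 22, 41, 12, 48, 5]
Result: [18, 16, 28, 2, 22, 41, 12, 48, 5]


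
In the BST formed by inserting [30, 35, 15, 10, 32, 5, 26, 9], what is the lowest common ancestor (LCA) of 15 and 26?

Tree insertion order: [30, 35, 15, 10, 32, 5, 26, 9]
Tree (level-order array): [30, 15, 35, 10, 26, 32, None, 5, None, None, None, None, None, None, 9]
In a BST, the LCA of p=15, q=26 is the first node v on the
root-to-leaf path with p <= v <= q (go left if both < v, right if both > v).
Walk from root:
  at 30: both 15 and 26 < 30, go left
  at 15: 15 <= 15 <= 26, this is the LCA
LCA = 15


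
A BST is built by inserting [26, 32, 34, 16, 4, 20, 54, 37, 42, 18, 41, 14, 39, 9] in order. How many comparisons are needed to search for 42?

Search path for 42: 26 -> 32 -> 34 -> 54 -> 37 -> 42
Found: True
Comparisons: 6


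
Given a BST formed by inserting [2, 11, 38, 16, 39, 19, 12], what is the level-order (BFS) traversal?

Tree insertion order: [2, 11, 38, 16, 39, 19, 12]
Tree (level-order array): [2, None, 11, None, 38, 16, 39, 12, 19]
BFS from the root, enqueuing left then right child of each popped node:
  queue [2] -> pop 2, enqueue [11], visited so far: [2]
  queue [11] -> pop 11, enqueue [38], visited so far: [2, 11]
  queue [38] -> pop 38, enqueue [16, 39], visited so far: [2, 11, 38]
  queue [16, 39] -> pop 16, enqueue [12, 19], visited so far: [2, 11, 38, 16]
  queue [39, 12, 19] -> pop 39, enqueue [none], visited so far: [2, 11, 38, 16, 39]
  queue [12, 19] -> pop 12, enqueue [none], visited so far: [2, 11, 38, 16, 39, 12]
  queue [19] -> pop 19, enqueue [none], visited so far: [2, 11, 38, 16, 39, 12, 19]
Result: [2, 11, 38, 16, 39, 12, 19]


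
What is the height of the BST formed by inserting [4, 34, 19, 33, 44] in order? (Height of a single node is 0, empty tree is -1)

Insertion order: [4, 34, 19, 33, 44]
Tree (level-order array): [4, None, 34, 19, 44, None, 33]
Compute height bottom-up (empty subtree = -1):
  height(33) = 1 + max(-1, -1) = 0
  height(19) = 1 + max(-1, 0) = 1
  height(44) = 1 + max(-1, -1) = 0
  height(34) = 1 + max(1, 0) = 2
  height(4) = 1 + max(-1, 2) = 3
Height = 3


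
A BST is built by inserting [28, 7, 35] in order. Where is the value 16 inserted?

Starting tree (level order): [28, 7, 35]
Insertion path: 28 -> 7
Result: insert 16 as right child of 7
Final tree (level order): [28, 7, 35, None, 16]


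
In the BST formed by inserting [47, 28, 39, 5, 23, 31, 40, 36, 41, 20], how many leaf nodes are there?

Tree built from: [47, 28, 39, 5, 23, 31, 40, 36, 41, 20]
Tree (level-order array): [47, 28, None, 5, 39, None, 23, 31, 40, 20, None, None, 36, None, 41]
Rule: A leaf has 0 children.
Per-node child counts:
  node 47: 1 child(ren)
  node 28: 2 child(ren)
  node 5: 1 child(ren)
  node 23: 1 child(ren)
  node 20: 0 child(ren)
  node 39: 2 child(ren)
  node 31: 1 child(ren)
  node 36: 0 child(ren)
  node 40: 1 child(ren)
  node 41: 0 child(ren)
Matching nodes: [20, 36, 41]
Count of leaf nodes: 3


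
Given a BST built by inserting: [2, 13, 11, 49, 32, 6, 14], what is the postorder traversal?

Tree insertion order: [2, 13, 11, 49, 32, 6, 14]
Tree (level-order array): [2, None, 13, 11, 49, 6, None, 32, None, None, None, 14]
Postorder traversal: [6, 11, 14, 32, 49, 13, 2]


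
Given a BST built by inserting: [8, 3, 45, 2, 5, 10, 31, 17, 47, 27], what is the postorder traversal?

Tree insertion order: [8, 3, 45, 2, 5, 10, 31, 17, 47, 27]
Tree (level-order array): [8, 3, 45, 2, 5, 10, 47, None, None, None, None, None, 31, None, None, 17, None, None, 27]
Postorder traversal: [2, 5, 3, 27, 17, 31, 10, 47, 45, 8]


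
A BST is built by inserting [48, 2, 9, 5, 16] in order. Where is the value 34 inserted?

Starting tree (level order): [48, 2, None, None, 9, 5, 16]
Insertion path: 48 -> 2 -> 9 -> 16
Result: insert 34 as right child of 16
Final tree (level order): [48, 2, None, None, 9, 5, 16, None, None, None, 34]


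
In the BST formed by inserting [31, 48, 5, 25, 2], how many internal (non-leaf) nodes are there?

Tree built from: [31, 48, 5, 25, 2]
Tree (level-order array): [31, 5, 48, 2, 25]
Rule: An internal node has at least one child.
Per-node child counts:
  node 31: 2 child(ren)
  node 5: 2 child(ren)
  node 2: 0 child(ren)
  node 25: 0 child(ren)
  node 48: 0 child(ren)
Matching nodes: [31, 5]
Count of internal (non-leaf) nodes: 2


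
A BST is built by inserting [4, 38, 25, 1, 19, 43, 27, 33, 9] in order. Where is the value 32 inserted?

Starting tree (level order): [4, 1, 38, None, None, 25, 43, 19, 27, None, None, 9, None, None, 33]
Insertion path: 4 -> 38 -> 25 -> 27 -> 33
Result: insert 32 as left child of 33
Final tree (level order): [4, 1, 38, None, None, 25, 43, 19, 27, None, None, 9, None, None, 33, None, None, 32]


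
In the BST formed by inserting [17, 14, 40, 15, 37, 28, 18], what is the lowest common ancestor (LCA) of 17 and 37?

Tree insertion order: [17, 14, 40, 15, 37, 28, 18]
Tree (level-order array): [17, 14, 40, None, 15, 37, None, None, None, 28, None, 18]
In a BST, the LCA of p=17, q=37 is the first node v on the
root-to-leaf path with p <= v <= q (go left if both < v, right if both > v).
Walk from root:
  at 17: 17 <= 17 <= 37, this is the LCA
LCA = 17


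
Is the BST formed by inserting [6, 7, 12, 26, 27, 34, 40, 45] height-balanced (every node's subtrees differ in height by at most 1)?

Tree (level-order array): [6, None, 7, None, 12, None, 26, None, 27, None, 34, None, 40, None, 45]
Definition: a tree is height-balanced if, at every node, |h(left) - h(right)| <= 1 (empty subtree has height -1).
Bottom-up per-node check:
  node 45: h_left=-1, h_right=-1, diff=0 [OK], height=0
  node 40: h_left=-1, h_right=0, diff=1 [OK], height=1
  node 34: h_left=-1, h_right=1, diff=2 [FAIL (|-1-1|=2 > 1)], height=2
  node 27: h_left=-1, h_right=2, diff=3 [FAIL (|-1-2|=3 > 1)], height=3
  node 26: h_left=-1, h_right=3, diff=4 [FAIL (|-1-3|=4 > 1)], height=4
  node 12: h_left=-1, h_right=4, diff=5 [FAIL (|-1-4|=5 > 1)], height=5
  node 7: h_left=-1, h_right=5, diff=6 [FAIL (|-1-5|=6 > 1)], height=6
  node 6: h_left=-1, h_right=6, diff=7 [FAIL (|-1-6|=7 > 1)], height=7
Node 34 violates the condition: |-1 - 1| = 2 > 1.
Result: Not balanced


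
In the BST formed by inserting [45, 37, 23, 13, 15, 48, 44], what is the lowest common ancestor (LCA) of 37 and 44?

Tree insertion order: [45, 37, 23, 13, 15, 48, 44]
Tree (level-order array): [45, 37, 48, 23, 44, None, None, 13, None, None, None, None, 15]
In a BST, the LCA of p=37, q=44 is the first node v on the
root-to-leaf path with p <= v <= q (go left if both < v, right if both > v).
Walk from root:
  at 45: both 37 and 44 < 45, go left
  at 37: 37 <= 37 <= 44, this is the LCA
LCA = 37


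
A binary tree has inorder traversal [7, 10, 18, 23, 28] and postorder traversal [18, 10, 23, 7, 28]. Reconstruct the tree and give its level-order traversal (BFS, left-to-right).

Inorder:   [7, 10, 18, 23, 28]
Postorder: [18, 10, 23, 7, 28]
Algorithm: postorder visits root last, so walk postorder right-to-left;
each value is the root of the current inorder slice — split it at that
value, recurse on the right subtree first, then the left.
Recursive splits:
  root=28; inorder splits into left=[7, 10, 18, 23], right=[]
  root=7; inorder splits into left=[], right=[10, 18, 23]
  root=23; inorder splits into left=[10, 18], right=[]
  root=10; inorder splits into left=[], right=[18]
  root=18; inorder splits into left=[], right=[]
Reconstructed level-order: [28, 7, 23, 10, 18]


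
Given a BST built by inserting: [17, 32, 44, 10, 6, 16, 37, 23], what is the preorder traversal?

Tree insertion order: [17, 32, 44, 10, 6, 16, 37, 23]
Tree (level-order array): [17, 10, 32, 6, 16, 23, 44, None, None, None, None, None, None, 37]
Preorder traversal: [17, 10, 6, 16, 32, 23, 44, 37]


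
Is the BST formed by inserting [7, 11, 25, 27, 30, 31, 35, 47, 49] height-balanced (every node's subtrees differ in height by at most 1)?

Tree (level-order array): [7, None, 11, None, 25, None, 27, None, 30, None, 31, None, 35, None, 47, None, 49]
Definition: a tree is height-balanced if, at every node, |h(left) - h(right)| <= 1 (empty subtree has height -1).
Bottom-up per-node check:
  node 49: h_left=-1, h_right=-1, diff=0 [OK], height=0
  node 47: h_left=-1, h_right=0, diff=1 [OK], height=1
  node 35: h_left=-1, h_right=1, diff=2 [FAIL (|-1-1|=2 > 1)], height=2
  node 31: h_left=-1, h_right=2, diff=3 [FAIL (|-1-2|=3 > 1)], height=3
  node 30: h_left=-1, h_right=3, diff=4 [FAIL (|-1-3|=4 > 1)], height=4
  node 27: h_left=-1, h_right=4, diff=5 [FAIL (|-1-4|=5 > 1)], height=5
  node 25: h_left=-1, h_right=5, diff=6 [FAIL (|-1-5|=6 > 1)], height=6
  node 11: h_left=-1, h_right=6, diff=7 [FAIL (|-1-6|=7 > 1)], height=7
  node 7: h_left=-1, h_right=7, diff=8 [FAIL (|-1-7|=8 > 1)], height=8
Node 35 violates the condition: |-1 - 1| = 2 > 1.
Result: Not balanced


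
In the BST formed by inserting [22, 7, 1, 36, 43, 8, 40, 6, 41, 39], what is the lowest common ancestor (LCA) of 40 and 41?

Tree insertion order: [22, 7, 1, 36, 43, 8, 40, 6, 41, 39]
Tree (level-order array): [22, 7, 36, 1, 8, None, 43, None, 6, None, None, 40, None, None, None, 39, 41]
In a BST, the LCA of p=40, q=41 is the first node v on the
root-to-leaf path with p <= v <= q (go left if both < v, right if both > v).
Walk from root:
  at 22: both 40 and 41 > 22, go right
  at 36: both 40 and 41 > 36, go right
  at 43: both 40 and 41 < 43, go left
  at 40: 40 <= 40 <= 41, this is the LCA
LCA = 40


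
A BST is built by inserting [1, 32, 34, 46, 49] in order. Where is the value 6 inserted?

Starting tree (level order): [1, None, 32, None, 34, None, 46, None, 49]
Insertion path: 1 -> 32
Result: insert 6 as left child of 32
Final tree (level order): [1, None, 32, 6, 34, None, None, None, 46, None, 49]


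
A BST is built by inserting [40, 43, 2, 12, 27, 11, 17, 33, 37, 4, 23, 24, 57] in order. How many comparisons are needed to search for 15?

Search path for 15: 40 -> 2 -> 12 -> 27 -> 17
Found: False
Comparisons: 5


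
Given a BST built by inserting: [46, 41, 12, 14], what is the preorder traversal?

Tree insertion order: [46, 41, 12, 14]
Tree (level-order array): [46, 41, None, 12, None, None, 14]
Preorder traversal: [46, 41, 12, 14]


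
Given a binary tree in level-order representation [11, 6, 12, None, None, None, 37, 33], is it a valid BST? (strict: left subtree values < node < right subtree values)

Level-order array: [11, 6, 12, None, None, None, 37, 33]
Validate using subtree bounds (lo, hi): at each node, require lo < value < hi,
then recurse left with hi=value and right with lo=value.
Preorder trace (stopping at first violation):
  at node 11 with bounds (-inf, +inf): OK
  at node 6 with bounds (-inf, 11): OK
  at node 12 with bounds (11, +inf): OK
  at node 37 with bounds (12, +inf): OK
  at node 33 with bounds (12, 37): OK
No violation found at any node.
Result: Valid BST


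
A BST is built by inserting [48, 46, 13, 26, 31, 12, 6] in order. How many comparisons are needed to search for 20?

Search path for 20: 48 -> 46 -> 13 -> 26
Found: False
Comparisons: 4


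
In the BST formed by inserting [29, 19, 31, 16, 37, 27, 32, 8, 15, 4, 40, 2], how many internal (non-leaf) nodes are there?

Tree built from: [29, 19, 31, 16, 37, 27, 32, 8, 15, 4, 40, 2]
Tree (level-order array): [29, 19, 31, 16, 27, None, 37, 8, None, None, None, 32, 40, 4, 15, None, None, None, None, 2]
Rule: An internal node has at least one child.
Per-node child counts:
  node 29: 2 child(ren)
  node 19: 2 child(ren)
  node 16: 1 child(ren)
  node 8: 2 child(ren)
  node 4: 1 child(ren)
  node 2: 0 child(ren)
  node 15: 0 child(ren)
  node 27: 0 child(ren)
  node 31: 1 child(ren)
  node 37: 2 child(ren)
  node 32: 0 child(ren)
  node 40: 0 child(ren)
Matching nodes: [29, 19, 16, 8, 4, 31, 37]
Count of internal (non-leaf) nodes: 7


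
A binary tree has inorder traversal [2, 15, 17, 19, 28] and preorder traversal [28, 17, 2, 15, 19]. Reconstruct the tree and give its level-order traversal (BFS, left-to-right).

Inorder:  [2, 15, 17, 19, 28]
Preorder: [28, 17, 2, 15, 19]
Algorithm: preorder visits root first, so consume preorder in order;
for each root, split the current inorder slice at that value into
left-subtree inorder and right-subtree inorder, then recurse.
Recursive splits:
  root=28; inorder splits into left=[2, 15, 17, 19], right=[]
  root=17; inorder splits into left=[2, 15], right=[19]
  root=2; inorder splits into left=[], right=[15]
  root=15; inorder splits into left=[], right=[]
  root=19; inorder splits into left=[], right=[]
Reconstructed level-order: [28, 17, 2, 19, 15]


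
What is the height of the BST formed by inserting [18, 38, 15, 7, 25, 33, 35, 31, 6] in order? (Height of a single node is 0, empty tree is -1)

Insertion order: [18, 38, 15, 7, 25, 33, 35, 31, 6]
Tree (level-order array): [18, 15, 38, 7, None, 25, None, 6, None, None, 33, None, None, 31, 35]
Compute height bottom-up (empty subtree = -1):
  height(6) = 1 + max(-1, -1) = 0
  height(7) = 1 + max(0, -1) = 1
  height(15) = 1 + max(1, -1) = 2
  height(31) = 1 + max(-1, -1) = 0
  height(35) = 1 + max(-1, -1) = 0
  height(33) = 1 + max(0, 0) = 1
  height(25) = 1 + max(-1, 1) = 2
  height(38) = 1 + max(2, -1) = 3
  height(18) = 1 + max(2, 3) = 4
Height = 4


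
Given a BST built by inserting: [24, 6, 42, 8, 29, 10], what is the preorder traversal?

Tree insertion order: [24, 6, 42, 8, 29, 10]
Tree (level-order array): [24, 6, 42, None, 8, 29, None, None, 10]
Preorder traversal: [24, 6, 8, 10, 42, 29]


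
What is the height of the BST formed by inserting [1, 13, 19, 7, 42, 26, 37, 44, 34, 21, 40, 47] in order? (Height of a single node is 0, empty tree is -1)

Insertion order: [1, 13, 19, 7, 42, 26, 37, 44, 34, 21, 40, 47]
Tree (level-order array): [1, None, 13, 7, 19, None, None, None, 42, 26, 44, 21, 37, None, 47, None, None, 34, 40]
Compute height bottom-up (empty subtree = -1):
  height(7) = 1 + max(-1, -1) = 0
  height(21) = 1 + max(-1, -1) = 0
  height(34) = 1 + max(-1, -1) = 0
  height(40) = 1 + max(-1, -1) = 0
  height(37) = 1 + max(0, 0) = 1
  height(26) = 1 + max(0, 1) = 2
  height(47) = 1 + max(-1, -1) = 0
  height(44) = 1 + max(-1, 0) = 1
  height(42) = 1 + max(2, 1) = 3
  height(19) = 1 + max(-1, 3) = 4
  height(13) = 1 + max(0, 4) = 5
  height(1) = 1 + max(-1, 5) = 6
Height = 6


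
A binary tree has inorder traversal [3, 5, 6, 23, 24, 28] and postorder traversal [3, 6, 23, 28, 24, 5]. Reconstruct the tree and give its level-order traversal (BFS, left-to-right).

Inorder:   [3, 5, 6, 23, 24, 28]
Postorder: [3, 6, 23, 28, 24, 5]
Algorithm: postorder visits root last, so walk postorder right-to-left;
each value is the root of the current inorder slice — split it at that
value, recurse on the right subtree first, then the left.
Recursive splits:
  root=5; inorder splits into left=[3], right=[6, 23, 24, 28]
  root=24; inorder splits into left=[6, 23], right=[28]
  root=28; inorder splits into left=[], right=[]
  root=23; inorder splits into left=[6], right=[]
  root=6; inorder splits into left=[], right=[]
  root=3; inorder splits into left=[], right=[]
Reconstructed level-order: [5, 3, 24, 23, 28, 6]


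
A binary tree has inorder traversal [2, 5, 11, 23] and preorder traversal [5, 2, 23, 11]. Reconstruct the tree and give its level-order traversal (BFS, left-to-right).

Inorder:  [2, 5, 11, 23]
Preorder: [5, 2, 23, 11]
Algorithm: preorder visits root first, so consume preorder in order;
for each root, split the current inorder slice at that value into
left-subtree inorder and right-subtree inorder, then recurse.
Recursive splits:
  root=5; inorder splits into left=[2], right=[11, 23]
  root=2; inorder splits into left=[], right=[]
  root=23; inorder splits into left=[11], right=[]
  root=11; inorder splits into left=[], right=[]
Reconstructed level-order: [5, 2, 23, 11]


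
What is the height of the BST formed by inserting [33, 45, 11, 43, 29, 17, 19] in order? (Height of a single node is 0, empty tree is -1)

Insertion order: [33, 45, 11, 43, 29, 17, 19]
Tree (level-order array): [33, 11, 45, None, 29, 43, None, 17, None, None, None, None, 19]
Compute height bottom-up (empty subtree = -1):
  height(19) = 1 + max(-1, -1) = 0
  height(17) = 1 + max(-1, 0) = 1
  height(29) = 1 + max(1, -1) = 2
  height(11) = 1 + max(-1, 2) = 3
  height(43) = 1 + max(-1, -1) = 0
  height(45) = 1 + max(0, -1) = 1
  height(33) = 1 + max(3, 1) = 4
Height = 4


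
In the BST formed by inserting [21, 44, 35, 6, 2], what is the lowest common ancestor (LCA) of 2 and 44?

Tree insertion order: [21, 44, 35, 6, 2]
Tree (level-order array): [21, 6, 44, 2, None, 35]
In a BST, the LCA of p=2, q=44 is the first node v on the
root-to-leaf path with p <= v <= q (go left if both < v, right if both > v).
Walk from root:
  at 21: 2 <= 21 <= 44, this is the LCA
LCA = 21


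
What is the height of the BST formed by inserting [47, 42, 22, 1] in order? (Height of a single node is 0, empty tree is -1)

Insertion order: [47, 42, 22, 1]
Tree (level-order array): [47, 42, None, 22, None, 1]
Compute height bottom-up (empty subtree = -1):
  height(1) = 1 + max(-1, -1) = 0
  height(22) = 1 + max(0, -1) = 1
  height(42) = 1 + max(1, -1) = 2
  height(47) = 1 + max(2, -1) = 3
Height = 3


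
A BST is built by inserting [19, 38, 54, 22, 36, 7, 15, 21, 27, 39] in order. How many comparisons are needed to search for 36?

Search path for 36: 19 -> 38 -> 22 -> 36
Found: True
Comparisons: 4


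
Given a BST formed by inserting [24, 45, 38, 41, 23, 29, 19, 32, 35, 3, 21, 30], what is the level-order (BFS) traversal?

Tree insertion order: [24, 45, 38, 41, 23, 29, 19, 32, 35, 3, 21, 30]
Tree (level-order array): [24, 23, 45, 19, None, 38, None, 3, 21, 29, 41, None, None, None, None, None, 32, None, None, 30, 35]
BFS from the root, enqueuing left then right child of each popped node:
  queue [24] -> pop 24, enqueue [23, 45], visited so far: [24]
  queue [23, 45] -> pop 23, enqueue [19], visited so far: [24, 23]
  queue [45, 19] -> pop 45, enqueue [38], visited so far: [24, 23, 45]
  queue [19, 38] -> pop 19, enqueue [3, 21], visited so far: [24, 23, 45, 19]
  queue [38, 3, 21] -> pop 38, enqueue [29, 41], visited so far: [24, 23, 45, 19, 38]
  queue [3, 21, 29, 41] -> pop 3, enqueue [none], visited so far: [24, 23, 45, 19, 38, 3]
  queue [21, 29, 41] -> pop 21, enqueue [none], visited so far: [24, 23, 45, 19, 38, 3, 21]
  queue [29, 41] -> pop 29, enqueue [32], visited so far: [24, 23, 45, 19, 38, 3, 21, 29]
  queue [41, 32] -> pop 41, enqueue [none], visited so far: [24, 23, 45, 19, 38, 3, 21, 29, 41]
  queue [32] -> pop 32, enqueue [30, 35], visited so far: [24, 23, 45, 19, 38, 3, 21, 29, 41, 32]
  queue [30, 35] -> pop 30, enqueue [none], visited so far: [24, 23, 45, 19, 38, 3, 21, 29, 41, 32, 30]
  queue [35] -> pop 35, enqueue [none], visited so far: [24, 23, 45, 19, 38, 3, 21, 29, 41, 32, 30, 35]
Result: [24, 23, 45, 19, 38, 3, 21, 29, 41, 32, 30, 35]


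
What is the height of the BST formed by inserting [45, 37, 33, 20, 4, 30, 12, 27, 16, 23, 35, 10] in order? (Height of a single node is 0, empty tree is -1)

Insertion order: [45, 37, 33, 20, 4, 30, 12, 27, 16, 23, 35, 10]
Tree (level-order array): [45, 37, None, 33, None, 20, 35, 4, 30, None, None, None, 12, 27, None, 10, 16, 23]
Compute height bottom-up (empty subtree = -1):
  height(10) = 1 + max(-1, -1) = 0
  height(16) = 1 + max(-1, -1) = 0
  height(12) = 1 + max(0, 0) = 1
  height(4) = 1 + max(-1, 1) = 2
  height(23) = 1 + max(-1, -1) = 0
  height(27) = 1 + max(0, -1) = 1
  height(30) = 1 + max(1, -1) = 2
  height(20) = 1 + max(2, 2) = 3
  height(35) = 1 + max(-1, -1) = 0
  height(33) = 1 + max(3, 0) = 4
  height(37) = 1 + max(4, -1) = 5
  height(45) = 1 + max(5, -1) = 6
Height = 6


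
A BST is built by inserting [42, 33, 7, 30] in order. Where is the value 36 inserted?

Starting tree (level order): [42, 33, None, 7, None, None, 30]
Insertion path: 42 -> 33
Result: insert 36 as right child of 33
Final tree (level order): [42, 33, None, 7, 36, None, 30]


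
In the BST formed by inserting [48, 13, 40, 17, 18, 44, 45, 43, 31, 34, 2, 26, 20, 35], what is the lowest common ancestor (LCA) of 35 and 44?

Tree insertion order: [48, 13, 40, 17, 18, 44, 45, 43, 31, 34, 2, 26, 20, 35]
Tree (level-order array): [48, 13, None, 2, 40, None, None, 17, 44, None, 18, 43, 45, None, 31, None, None, None, None, 26, 34, 20, None, None, 35]
In a BST, the LCA of p=35, q=44 is the first node v on the
root-to-leaf path with p <= v <= q (go left if both < v, right if both > v).
Walk from root:
  at 48: both 35 and 44 < 48, go left
  at 13: both 35 and 44 > 13, go right
  at 40: 35 <= 40 <= 44, this is the LCA
LCA = 40


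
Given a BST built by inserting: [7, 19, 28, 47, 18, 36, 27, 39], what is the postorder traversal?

Tree insertion order: [7, 19, 28, 47, 18, 36, 27, 39]
Tree (level-order array): [7, None, 19, 18, 28, None, None, 27, 47, None, None, 36, None, None, 39]
Postorder traversal: [18, 27, 39, 36, 47, 28, 19, 7]
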